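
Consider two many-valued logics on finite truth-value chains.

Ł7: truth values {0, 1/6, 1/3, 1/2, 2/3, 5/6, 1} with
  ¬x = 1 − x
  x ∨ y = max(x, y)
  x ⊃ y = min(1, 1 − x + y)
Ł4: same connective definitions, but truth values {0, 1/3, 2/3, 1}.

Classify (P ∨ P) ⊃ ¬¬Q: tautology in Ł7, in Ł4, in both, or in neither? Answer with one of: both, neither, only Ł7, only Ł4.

In Ł7: at P = 1/6, Q = 0 the value is 5/6 — not a tautology.
In Ł4: at P = 1/3, Q = 0 the value is 2/3 — not a tautology.

neither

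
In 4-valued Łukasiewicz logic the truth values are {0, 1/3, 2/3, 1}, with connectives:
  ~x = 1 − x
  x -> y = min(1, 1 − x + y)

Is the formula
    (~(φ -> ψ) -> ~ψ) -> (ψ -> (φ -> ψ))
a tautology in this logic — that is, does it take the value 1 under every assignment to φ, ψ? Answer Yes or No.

Yes

φ = 0, ψ = 0 ↦ 1
φ = 0, ψ = 1/3 ↦ 1
φ = 0, ψ = 2/3 ↦ 1
φ = 0, ψ = 1 ↦ 1
φ = 1/3, ψ = 0 ↦ 1
φ = 1/3, ψ = 1/3 ↦ 1
φ = 1/3, ψ = 2/3 ↦ 1
φ = 1/3, ψ = 1 ↦ 1
φ = 2/3, ψ = 0 ↦ 1
φ = 2/3, ψ = 1/3 ↦ 1
φ = 2/3, ψ = 2/3 ↦ 1
φ = 2/3, ψ = 1 ↦ 1
φ = 1, ψ = 0 ↦ 1
φ = 1, ψ = 1/3 ↦ 1
φ = 1, ψ = 2/3 ↦ 1
φ = 1, ψ = 1 ↦ 1
Every assignment gives a value ≥ 1.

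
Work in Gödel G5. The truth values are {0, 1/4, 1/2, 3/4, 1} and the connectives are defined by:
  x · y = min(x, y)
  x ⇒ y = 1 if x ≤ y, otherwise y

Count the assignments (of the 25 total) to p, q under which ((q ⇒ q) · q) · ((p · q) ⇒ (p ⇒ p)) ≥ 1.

value 1: 5 assignments (counts)
value 3/4: 5 assignments
value 1/2: 5 assignments
value 1/4: 5 assignments
value 0: 5 assignments
So 5 of the 25 assignments meet the threshold.

5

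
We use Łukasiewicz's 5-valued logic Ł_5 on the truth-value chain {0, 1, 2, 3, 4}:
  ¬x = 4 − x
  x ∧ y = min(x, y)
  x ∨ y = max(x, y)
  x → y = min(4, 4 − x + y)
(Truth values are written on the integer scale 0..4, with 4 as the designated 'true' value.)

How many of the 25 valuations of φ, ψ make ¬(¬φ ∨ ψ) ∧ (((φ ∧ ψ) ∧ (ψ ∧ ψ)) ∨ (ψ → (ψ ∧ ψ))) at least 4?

1

value 4: 1 assignment (counts)
value 3: 3 assignments
value 2: 5 assignments
value 1: 7 assignments
value 0: 9 assignments
So 1 of the 25 assignments meets the threshold.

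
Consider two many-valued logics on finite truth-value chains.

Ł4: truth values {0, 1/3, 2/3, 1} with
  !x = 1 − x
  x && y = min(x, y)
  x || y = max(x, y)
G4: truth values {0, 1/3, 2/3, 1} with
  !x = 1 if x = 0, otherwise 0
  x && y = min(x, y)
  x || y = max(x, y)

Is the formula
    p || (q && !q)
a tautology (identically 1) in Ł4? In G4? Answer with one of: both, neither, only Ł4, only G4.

In Ł4: at p = 0, q = 0 the value is 0 — not a tautology.
In G4: at p = 0, q = 0 the value is 0 — not a tautology.

neither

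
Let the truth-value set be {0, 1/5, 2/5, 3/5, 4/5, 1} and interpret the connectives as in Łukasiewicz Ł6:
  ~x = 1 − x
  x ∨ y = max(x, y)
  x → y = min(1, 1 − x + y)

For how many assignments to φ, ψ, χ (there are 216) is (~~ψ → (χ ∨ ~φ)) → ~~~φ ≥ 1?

value 1: 51 assignments (counts)
value 4/5: 45 assignments
value 3/5: 39 assignments
value 2/5: 33 assignments
value 1/5: 27 assignments
value 0: 21 assignments
So 51 of the 216 assignments meet the threshold.

51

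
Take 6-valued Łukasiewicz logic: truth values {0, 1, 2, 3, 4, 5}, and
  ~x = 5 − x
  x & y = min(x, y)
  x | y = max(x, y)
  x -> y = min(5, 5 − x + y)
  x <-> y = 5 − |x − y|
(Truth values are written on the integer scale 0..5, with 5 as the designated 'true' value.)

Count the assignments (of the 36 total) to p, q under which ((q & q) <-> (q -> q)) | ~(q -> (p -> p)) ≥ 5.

6

value 5: 6 assignments (counts)
value 4: 6 assignments
value 3: 6 assignments
value 2: 6 assignments
value 1: 6 assignments
value 0: 6 assignments
So 6 of the 36 assignments meet the threshold.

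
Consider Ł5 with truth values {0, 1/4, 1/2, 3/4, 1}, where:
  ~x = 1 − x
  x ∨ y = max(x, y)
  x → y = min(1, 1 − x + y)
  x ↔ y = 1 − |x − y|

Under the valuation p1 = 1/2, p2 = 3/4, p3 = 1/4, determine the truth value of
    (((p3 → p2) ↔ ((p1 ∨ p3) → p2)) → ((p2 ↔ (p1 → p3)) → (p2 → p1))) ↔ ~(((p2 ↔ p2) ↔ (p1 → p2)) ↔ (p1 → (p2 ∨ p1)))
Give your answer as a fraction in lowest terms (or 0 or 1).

p3 → p2 = 1/4 → 3/4 = 1
p1 ∨ p3 = 1/2 ∨ 1/4 = 1/2
(p1 ∨ p3) → p2 = 1/2 → 3/4 = 1
(p3 → p2) ↔ ((p1 ∨ p3) → p2) = 1 ↔ 1 = 1
p1 → p3 = 1/2 → 1/4 = 3/4
p2 ↔ (p1 → p3) = 3/4 ↔ 3/4 = 1
p2 → p1 = 3/4 → 1/2 = 3/4
(p2 ↔ (p1 → p3)) → (p2 → p1) = 1 → 3/4 = 3/4
((p3 → p2) ↔ ((p1 ∨ p3) → p2)) → ((p2 ↔ (p1 → p3)) → (p2 → p1)) = 1 → 3/4 = 3/4
p2 ↔ p2 = 3/4 ↔ 3/4 = 1
p1 → p2 = 1/2 → 3/4 = 1
(p2 ↔ p2) ↔ (p1 → p2) = 1 ↔ 1 = 1
p2 ∨ p1 = 3/4 ∨ 1/2 = 3/4
p1 → (p2 ∨ p1) = 1/2 → 3/4 = 1
((p2 ↔ p2) ↔ (p1 → p2)) ↔ (p1 → (p2 ∨ p1)) = 1 ↔ 1 = 1
~(((p2 ↔ p2) ↔ (p1 → p2)) ↔ (p1 → (p2 ∨ p1))) = ~1 = 0
(((p3 → p2) ↔ ((p1 ∨ p3) → p2)) → ((p2 ↔ (p1 → p3)) → (p2 → p1))) ↔ ~(((p2 ↔ p2) ↔ (p1 → p2)) ↔ (p1 → (p2 ∨ p1))) = 3/4 ↔ 0 = 1/4

1/4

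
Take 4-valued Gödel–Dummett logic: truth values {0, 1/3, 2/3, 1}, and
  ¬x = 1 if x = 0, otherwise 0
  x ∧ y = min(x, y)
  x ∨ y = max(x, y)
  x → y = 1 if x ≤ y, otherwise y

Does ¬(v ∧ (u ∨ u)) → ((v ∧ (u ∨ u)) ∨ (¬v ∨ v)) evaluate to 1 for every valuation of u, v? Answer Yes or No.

No

Counterexample: take u = 0, v = 1/3.
u ∨ u = 0 ∨ 0 = 0
v ∧ (u ∨ u) = 1/3 ∧ 0 = 0
¬(v ∧ (u ∨ u)) = ¬0 = 1
¬v = ¬1/3 = 0
¬v ∨ v = 0 ∨ 1/3 = 1/3
(v ∧ (u ∨ u)) ∨ (¬v ∨ v) = 0 ∨ 1/3 = 1/3
¬(v ∧ (u ∨ u)) → ((v ∧ (u ∨ u)) ∨ (¬v ∨ v)) = 1 → 1/3 = 1/3
This gives 1/3 ≠ 1.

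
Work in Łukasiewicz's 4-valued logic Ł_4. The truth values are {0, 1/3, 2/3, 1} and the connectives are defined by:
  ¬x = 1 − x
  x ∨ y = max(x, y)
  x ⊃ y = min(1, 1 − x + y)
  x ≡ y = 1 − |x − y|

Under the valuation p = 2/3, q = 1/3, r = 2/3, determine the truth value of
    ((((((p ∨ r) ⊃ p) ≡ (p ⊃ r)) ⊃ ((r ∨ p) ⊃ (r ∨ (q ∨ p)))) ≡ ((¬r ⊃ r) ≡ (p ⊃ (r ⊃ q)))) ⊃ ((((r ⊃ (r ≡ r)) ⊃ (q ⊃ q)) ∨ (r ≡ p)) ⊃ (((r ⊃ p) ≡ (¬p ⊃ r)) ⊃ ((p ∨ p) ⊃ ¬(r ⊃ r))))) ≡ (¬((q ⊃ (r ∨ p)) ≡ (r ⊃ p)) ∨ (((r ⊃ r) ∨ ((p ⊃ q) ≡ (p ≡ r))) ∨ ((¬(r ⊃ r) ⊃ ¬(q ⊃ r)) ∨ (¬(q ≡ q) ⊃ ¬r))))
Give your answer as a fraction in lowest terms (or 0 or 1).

p ∨ r = 2/3 ∨ 2/3 = 2/3
(p ∨ r) ⊃ p = 2/3 ⊃ 2/3 = 1
p ⊃ r = 2/3 ⊃ 2/3 = 1
((p ∨ r) ⊃ p) ≡ (p ⊃ r) = 1 ≡ 1 = 1
r ∨ p = 2/3 ∨ 2/3 = 2/3
q ∨ p = 1/3 ∨ 2/3 = 2/3
r ∨ (q ∨ p) = 2/3 ∨ 2/3 = 2/3
(r ∨ p) ⊃ (r ∨ (q ∨ p)) = 2/3 ⊃ 2/3 = 1
(((p ∨ r) ⊃ p) ≡ (p ⊃ r)) ⊃ ((r ∨ p) ⊃ (r ∨ (q ∨ p))) = 1 ⊃ 1 = 1
¬r = ¬2/3 = 1/3
¬r ⊃ r = 1/3 ⊃ 2/3 = 1
r ⊃ q = 2/3 ⊃ 1/3 = 2/3
p ⊃ (r ⊃ q) = 2/3 ⊃ 2/3 = 1
(¬r ⊃ r) ≡ (p ⊃ (r ⊃ q)) = 1 ≡ 1 = 1
((((p ∨ r) ⊃ p) ≡ (p ⊃ r)) ⊃ ((r ∨ p) ⊃ (r ∨ (q ∨ p)))) ≡ ((¬r ⊃ r) ≡ (p ⊃ (r ⊃ q))) = 1 ≡ 1 = 1
r ≡ r = 2/3 ≡ 2/3 = 1
r ⊃ (r ≡ r) = 2/3 ⊃ 1 = 1
q ⊃ q = 1/3 ⊃ 1/3 = 1
(r ⊃ (r ≡ r)) ⊃ (q ⊃ q) = 1 ⊃ 1 = 1
r ≡ p = 2/3 ≡ 2/3 = 1
((r ⊃ (r ≡ r)) ⊃ (q ⊃ q)) ∨ (r ≡ p) = 1 ∨ 1 = 1
r ⊃ p = 2/3 ⊃ 2/3 = 1
¬p = ¬2/3 = 1/3
¬p ⊃ r = 1/3 ⊃ 2/3 = 1
(r ⊃ p) ≡ (¬p ⊃ r) = 1 ≡ 1 = 1
p ∨ p = 2/3 ∨ 2/3 = 2/3
r ⊃ r = 2/3 ⊃ 2/3 = 1
¬(r ⊃ r) = ¬1 = 0
(p ∨ p) ⊃ ¬(r ⊃ r) = 2/3 ⊃ 0 = 1/3
((r ⊃ p) ≡ (¬p ⊃ r)) ⊃ ((p ∨ p) ⊃ ¬(r ⊃ r)) = 1 ⊃ 1/3 = 1/3
(((r ⊃ (r ≡ r)) ⊃ (q ⊃ q)) ∨ (r ≡ p)) ⊃ (((r ⊃ p) ≡ (¬p ⊃ r)) ⊃ ((p ∨ p) ⊃ ¬(r ⊃ r))) = 1 ⊃ 1/3 = 1/3
(((((p ∨ r) ⊃ p) ≡ (p ⊃ r)) ⊃ ((r ∨ p) ⊃ (r ∨ (q ∨ p)))) ≡ ((¬r ⊃ r) ≡ (p ⊃ (r ⊃ q)))) ⊃ ((((r ⊃ (r ≡ r)) ⊃ (q ⊃ q)) ∨ (r ≡ p)) ⊃ (((r ⊃ p) ≡ (¬p ⊃ r)) ⊃ ((p ∨ p) ⊃ ¬(r ⊃ r)))) = 1 ⊃ 1/3 = 1/3
r ∨ p = 2/3 ∨ 2/3 = 2/3
q ⊃ (r ∨ p) = 1/3 ⊃ 2/3 = 1
r ⊃ p = 2/3 ⊃ 2/3 = 1
(q ⊃ (r ∨ p)) ≡ (r ⊃ p) = 1 ≡ 1 = 1
¬((q ⊃ (r ∨ p)) ≡ (r ⊃ p)) = ¬1 = 0
r ⊃ r = 2/3 ⊃ 2/3 = 1
p ⊃ q = 2/3 ⊃ 1/3 = 2/3
p ≡ r = 2/3 ≡ 2/3 = 1
(p ⊃ q) ≡ (p ≡ r) = 2/3 ≡ 1 = 2/3
(r ⊃ r) ∨ ((p ⊃ q) ≡ (p ≡ r)) = 1 ∨ 2/3 = 1
r ⊃ r = 2/3 ⊃ 2/3 = 1
¬(r ⊃ r) = ¬1 = 0
q ⊃ r = 1/3 ⊃ 2/3 = 1
¬(q ⊃ r) = ¬1 = 0
¬(r ⊃ r) ⊃ ¬(q ⊃ r) = 0 ⊃ 0 = 1
q ≡ q = 1/3 ≡ 1/3 = 1
¬(q ≡ q) = ¬1 = 0
¬r = ¬2/3 = 1/3
¬(q ≡ q) ⊃ ¬r = 0 ⊃ 1/3 = 1
(¬(r ⊃ r) ⊃ ¬(q ⊃ r)) ∨ (¬(q ≡ q) ⊃ ¬r) = 1 ∨ 1 = 1
((r ⊃ r) ∨ ((p ⊃ q) ≡ (p ≡ r))) ∨ ((¬(r ⊃ r) ⊃ ¬(q ⊃ r)) ∨ (¬(q ≡ q) ⊃ ¬r)) = 1 ∨ 1 = 1
¬((q ⊃ (r ∨ p)) ≡ (r ⊃ p)) ∨ (((r ⊃ r) ∨ ((p ⊃ q) ≡ (p ≡ r))) ∨ ((¬(r ⊃ r) ⊃ ¬(q ⊃ r)) ∨ (¬(q ≡ q) ⊃ ¬r))) = 0 ∨ 1 = 1
((((((p ∨ r) ⊃ p) ≡ (p ⊃ r)) ⊃ ((r ∨ p) ⊃ (r ∨ (q ∨ p)))) ≡ ((¬r ⊃ r) ≡ (p ⊃ (r ⊃ q)))) ⊃ ((((r ⊃ (r ≡ r)) ⊃ (q ⊃ q)) ∨ (r ≡ p)) ⊃ (((r ⊃ p) ≡ (¬p ⊃ r)) ⊃ ((p ∨ p) ⊃ ¬(r ⊃ r))))) ≡ (¬((q ⊃ (r ∨ p)) ≡ (r ⊃ p)) ∨ (((r ⊃ r) ∨ ((p ⊃ q) ≡ (p ≡ r))) ∨ ((¬(r ⊃ r) ⊃ ¬(q ⊃ r)) ∨ (¬(q ≡ q) ⊃ ¬r)))) = 1/3 ≡ 1 = 1/3

1/3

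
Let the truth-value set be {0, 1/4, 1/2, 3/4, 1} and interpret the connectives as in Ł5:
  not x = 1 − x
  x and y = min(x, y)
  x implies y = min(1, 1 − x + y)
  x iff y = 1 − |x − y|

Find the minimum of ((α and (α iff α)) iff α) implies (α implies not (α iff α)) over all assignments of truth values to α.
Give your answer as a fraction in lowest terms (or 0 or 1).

0

Take α = 1:
α iff α = 1 iff 1 = 1
α and (α iff α) = 1 and 1 = 1
(α and (α iff α)) iff α = 1 iff 1 = 1
α iff α = 1 iff 1 = 1
not (α iff α) = not 1 = 0
α implies not (α iff α) = 1 implies 0 = 0
((α and (α iff α)) iff α) implies (α implies not (α iff α)) = 1 implies 0 = 0
No assignment yields a value below 0, so this is the minimum.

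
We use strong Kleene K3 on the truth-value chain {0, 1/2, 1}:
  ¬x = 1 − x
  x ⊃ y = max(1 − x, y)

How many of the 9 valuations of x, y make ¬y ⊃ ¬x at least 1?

x = 0, y = 0 ↦ 1  ≥
x = 0, y = 1/2 ↦ 1  ≥
x = 0, y = 1 ↦ 1  ≥
x = 1/2, y = 0 ↦ 1/2  <
x = 1/2, y = 1/2 ↦ 1/2  <
x = 1/2, y = 1 ↦ 1  ≥
x = 1, y = 0 ↦ 0  <
x = 1, y = 1/2 ↦ 1/2  <
x = 1, y = 1 ↦ 1  ≥
So 5 of the 9 assignments meet the threshold.

5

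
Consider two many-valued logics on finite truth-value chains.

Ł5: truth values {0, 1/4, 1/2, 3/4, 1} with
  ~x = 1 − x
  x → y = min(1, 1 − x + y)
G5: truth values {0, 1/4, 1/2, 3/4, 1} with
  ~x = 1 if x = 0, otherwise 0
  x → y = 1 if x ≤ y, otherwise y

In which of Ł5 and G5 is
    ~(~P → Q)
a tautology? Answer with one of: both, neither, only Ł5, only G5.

In Ł5: at P = 0, Q = 1/4 the value is 3/4 — not a tautology.
In G5: at P = 0, Q = 1/4 the value is 0 — not a tautology.

neither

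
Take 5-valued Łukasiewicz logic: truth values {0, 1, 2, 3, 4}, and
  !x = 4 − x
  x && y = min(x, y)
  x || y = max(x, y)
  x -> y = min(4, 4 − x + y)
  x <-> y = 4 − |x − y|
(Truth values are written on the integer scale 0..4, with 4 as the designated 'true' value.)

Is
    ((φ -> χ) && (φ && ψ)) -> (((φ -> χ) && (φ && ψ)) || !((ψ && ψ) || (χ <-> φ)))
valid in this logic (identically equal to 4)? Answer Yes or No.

At φ = 2, ψ = 0, χ = 4, for instance:
φ -> χ = 2 -> 4 = 4
φ && ψ = 2 && 0 = 0
(φ -> χ) && (φ && ψ) = 4 && 0 = 0
ψ && ψ = 0 && 0 = 0
χ <-> φ = 4 <-> 2 = 2
(ψ && ψ) || (χ <-> φ) = 0 || 2 = 2
!((ψ && ψ) || (χ <-> φ)) = !2 = 2
((φ -> χ) && (φ && ψ)) || !((ψ && ψ) || (χ <-> φ)) = 0 || 2 = 2
((φ -> χ) && (φ && ψ)) -> (((φ -> χ) && (φ && ψ)) || !((ψ && ψ) || (χ <-> φ))) = 0 -> 2 = 4
and checking the remaining 124 assignments likewise gives ≥ 4 in every case.

Yes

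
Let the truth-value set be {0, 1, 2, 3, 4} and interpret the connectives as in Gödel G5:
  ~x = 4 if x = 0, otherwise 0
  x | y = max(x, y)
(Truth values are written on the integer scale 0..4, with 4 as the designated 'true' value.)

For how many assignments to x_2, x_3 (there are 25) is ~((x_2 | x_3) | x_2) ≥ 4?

value 4: 1 assignment (counts)
value 0: 24 assignments
So 1 of the 25 assignments meets the threshold.

1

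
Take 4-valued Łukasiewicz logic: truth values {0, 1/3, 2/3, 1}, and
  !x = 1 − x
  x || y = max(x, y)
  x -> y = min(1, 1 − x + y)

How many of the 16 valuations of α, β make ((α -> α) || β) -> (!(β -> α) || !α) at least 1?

4

α = 0, β = 0 ↦ 1  ≥
α = 0, β = 1/3 ↦ 1  ≥
α = 0, β = 2/3 ↦ 1  ≥
α = 0, β = 1 ↦ 1  ≥
α = 1/3, β = 0 ↦ 2/3  <
α = 1/3, β = 1/3 ↦ 2/3  <
α = 1/3, β = 2/3 ↦ 2/3  <
α = 1/3, β = 1 ↦ 2/3  <
α = 2/3, β = 0 ↦ 1/3  <
α = 2/3, β = 1/3 ↦ 1/3  <
α = 2/3, β = 2/3 ↦ 1/3  <
α = 2/3, β = 1 ↦ 1/3  <
α = 1, β = 0 ↦ 0  <
α = 1, β = 1/3 ↦ 0  <
α = 1, β = 2/3 ↦ 0  <
α = 1, β = 1 ↦ 0  <
So 4 of the 16 assignments meet the threshold.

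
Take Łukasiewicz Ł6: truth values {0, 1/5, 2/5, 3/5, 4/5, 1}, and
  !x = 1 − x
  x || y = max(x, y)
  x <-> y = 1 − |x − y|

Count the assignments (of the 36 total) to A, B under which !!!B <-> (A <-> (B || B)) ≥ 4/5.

value 1: 8 assignments (counts)
value 4/5: 10 assignments (counts)
value 3/5: 7 assignments
value 2/5: 6 assignments
value 1/5: 3 assignments
value 0: 2 assignments
So 18 of the 36 assignments meet the threshold.

18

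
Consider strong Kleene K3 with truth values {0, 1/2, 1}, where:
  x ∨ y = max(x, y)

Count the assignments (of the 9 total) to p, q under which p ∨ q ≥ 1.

p = 0, q = 0 ↦ 0  <
p = 0, q = 1/2 ↦ 1/2  <
p = 0, q = 1 ↦ 1  ≥
p = 1/2, q = 0 ↦ 1/2  <
p = 1/2, q = 1/2 ↦ 1/2  <
p = 1/2, q = 1 ↦ 1  ≥
p = 1, q = 0 ↦ 1  ≥
p = 1, q = 1/2 ↦ 1  ≥
p = 1, q = 1 ↦ 1  ≥
So 5 of the 9 assignments meet the threshold.

5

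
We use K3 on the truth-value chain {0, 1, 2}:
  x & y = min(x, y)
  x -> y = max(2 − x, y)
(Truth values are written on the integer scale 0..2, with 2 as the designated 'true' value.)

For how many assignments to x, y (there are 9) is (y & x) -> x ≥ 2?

7

x = 0, y = 0 ↦ 2  ≥
x = 0, y = 1 ↦ 2  ≥
x = 0, y = 2 ↦ 2  ≥
x = 1, y = 0 ↦ 2  ≥
x = 1, y = 1 ↦ 1  <
x = 1, y = 2 ↦ 1  <
x = 2, y = 0 ↦ 2  ≥
x = 2, y = 1 ↦ 2  ≥
x = 2, y = 2 ↦ 2  ≥
So 7 of the 9 assignments meet the threshold.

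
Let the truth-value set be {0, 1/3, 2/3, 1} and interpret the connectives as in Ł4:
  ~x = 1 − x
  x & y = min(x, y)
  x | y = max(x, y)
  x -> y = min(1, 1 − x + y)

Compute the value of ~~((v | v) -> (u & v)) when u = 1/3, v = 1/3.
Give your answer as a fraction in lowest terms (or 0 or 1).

1

v | v = 1/3 | 1/3 = 1/3
u & v = 1/3 & 1/3 = 1/3
(v | v) -> (u & v) = 1/3 -> 1/3 = 1
~((v | v) -> (u & v)) = ~1 = 0
~~((v | v) -> (u & v)) = ~0 = 1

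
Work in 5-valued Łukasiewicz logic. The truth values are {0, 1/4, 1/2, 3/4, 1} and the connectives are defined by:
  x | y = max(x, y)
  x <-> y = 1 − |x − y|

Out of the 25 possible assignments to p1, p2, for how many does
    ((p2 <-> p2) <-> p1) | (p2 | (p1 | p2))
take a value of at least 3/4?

value 1: 9 assignments (counts)
value 3/4: 7 assignments (counts)
value 1/2: 5 assignments
value 1/4: 3 assignments
value 0: 1 assignment
So 16 of the 25 assignments meet the threshold.

16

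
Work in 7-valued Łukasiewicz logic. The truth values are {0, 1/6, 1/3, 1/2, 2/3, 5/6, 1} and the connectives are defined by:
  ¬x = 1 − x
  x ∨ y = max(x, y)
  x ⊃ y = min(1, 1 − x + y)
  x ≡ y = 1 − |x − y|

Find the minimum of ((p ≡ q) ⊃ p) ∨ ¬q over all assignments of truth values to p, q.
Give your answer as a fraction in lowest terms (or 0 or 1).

Take p = 0, q = 1/2:
p ≡ q = 0 ≡ 1/2 = 1/2
(p ≡ q) ⊃ p = 1/2 ⊃ 0 = 1/2
¬q = ¬1/2 = 1/2
((p ≡ q) ⊃ p) ∨ ¬q = 1/2 ∨ 1/2 = 1/2
No assignment yields a value below 1/2, so this is the minimum.

1/2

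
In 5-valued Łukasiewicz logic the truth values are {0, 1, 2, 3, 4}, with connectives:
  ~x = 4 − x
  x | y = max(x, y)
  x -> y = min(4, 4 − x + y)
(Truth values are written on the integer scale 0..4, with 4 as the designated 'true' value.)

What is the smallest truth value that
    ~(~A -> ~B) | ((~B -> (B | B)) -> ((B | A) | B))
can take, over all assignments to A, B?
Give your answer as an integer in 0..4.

Take A = 0, B = 2:
~A = ~0 = 4
~B = ~2 = 2
~A -> ~B = 4 -> 2 = 2
~(~A -> ~B) = ~2 = 2
~B = ~2 = 2
B | B = 2 | 2 = 2
~B -> (B | B) = 2 -> 2 = 4
B | A = 2 | 0 = 2
(B | A) | B = 2 | 2 = 2
(~B -> (B | B)) -> ((B | A) | B) = 4 -> 2 = 2
~(~A -> ~B) | ((~B -> (B | B)) -> ((B | A) | B)) = 2 | 2 = 2
No assignment yields a value below 2, so this is the minimum.

2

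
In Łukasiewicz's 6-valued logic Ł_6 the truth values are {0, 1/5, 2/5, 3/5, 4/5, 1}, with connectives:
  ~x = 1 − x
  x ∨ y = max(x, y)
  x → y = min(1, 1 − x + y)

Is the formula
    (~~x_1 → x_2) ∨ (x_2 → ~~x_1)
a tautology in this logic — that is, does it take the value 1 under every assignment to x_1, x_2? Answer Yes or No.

At x_1 = 1/5, x_2 = 3/5, for instance:
~x_1 = ~1/5 = 4/5
~~x_1 = ~4/5 = 1/5
~~x_1 → x_2 = 1/5 → 3/5 = 1
x_2 → ~~x_1 = 3/5 → 1/5 = 3/5
(~~x_1 → x_2) ∨ (x_2 → ~~x_1) = 1 ∨ 3/5 = 1
and checking the remaining 35 assignments likewise gives ≥ 1 in every case.

Yes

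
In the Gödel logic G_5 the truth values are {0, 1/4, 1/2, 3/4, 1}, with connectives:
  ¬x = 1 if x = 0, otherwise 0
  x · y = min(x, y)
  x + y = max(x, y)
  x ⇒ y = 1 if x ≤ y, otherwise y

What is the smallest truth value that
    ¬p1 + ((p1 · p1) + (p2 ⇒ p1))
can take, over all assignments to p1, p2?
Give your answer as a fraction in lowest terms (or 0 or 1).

1/4

Take p1 = 1/4, p2 = 1/2:
¬p1 = ¬1/4 = 0
p1 · p1 = 1/4 · 1/4 = 1/4
p2 ⇒ p1 = 1/2 ⇒ 1/4 = 1/4
(p1 · p1) + (p2 ⇒ p1) = 1/4 + 1/4 = 1/4
¬p1 + ((p1 · p1) + (p2 ⇒ p1)) = 0 + 1/4 = 1/4
No assignment yields a value below 1/4, so this is the minimum.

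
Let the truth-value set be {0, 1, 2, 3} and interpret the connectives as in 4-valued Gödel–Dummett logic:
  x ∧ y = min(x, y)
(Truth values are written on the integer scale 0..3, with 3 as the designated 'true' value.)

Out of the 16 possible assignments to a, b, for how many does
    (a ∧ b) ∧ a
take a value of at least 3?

a = 0, b = 0 ↦ 0  <
a = 0, b = 1 ↦ 0  <
a = 0, b = 2 ↦ 0  <
a = 0, b = 3 ↦ 0  <
a = 1, b = 0 ↦ 0  <
a = 1, b = 1 ↦ 1  <
a = 1, b = 2 ↦ 1  <
a = 1, b = 3 ↦ 1  <
a = 2, b = 0 ↦ 0  <
a = 2, b = 1 ↦ 1  <
a = 2, b = 2 ↦ 2  <
a = 2, b = 3 ↦ 2  <
a = 3, b = 0 ↦ 0  <
a = 3, b = 1 ↦ 1  <
a = 3, b = 2 ↦ 2  <
a = 3, b = 3 ↦ 3  ≥
So 1 of the 16 assignments meets the threshold.

1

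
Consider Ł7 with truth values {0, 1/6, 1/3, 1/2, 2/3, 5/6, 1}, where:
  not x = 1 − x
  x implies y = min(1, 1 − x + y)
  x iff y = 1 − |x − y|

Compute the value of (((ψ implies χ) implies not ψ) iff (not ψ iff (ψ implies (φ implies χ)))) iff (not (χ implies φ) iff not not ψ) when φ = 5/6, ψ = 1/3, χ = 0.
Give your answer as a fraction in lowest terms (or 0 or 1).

5/6

ψ implies χ = 1/3 implies 0 = 2/3
not ψ = not 1/3 = 2/3
(ψ implies χ) implies not ψ = 2/3 implies 2/3 = 1
not ψ = not 1/3 = 2/3
φ implies χ = 5/6 implies 0 = 1/6
ψ implies (φ implies χ) = 1/3 implies 1/6 = 5/6
not ψ iff (ψ implies (φ implies χ)) = 2/3 iff 5/6 = 5/6
((ψ implies χ) implies not ψ) iff (not ψ iff (ψ implies (φ implies χ))) = 1 iff 5/6 = 5/6
χ implies φ = 0 implies 5/6 = 1
not (χ implies φ) = not 1 = 0
not ψ = not 1/3 = 2/3
not not ψ = not 2/3 = 1/3
not (χ implies φ) iff not not ψ = 0 iff 1/3 = 2/3
(((ψ implies χ) implies not ψ) iff (not ψ iff (ψ implies (φ implies χ)))) iff (not (χ implies φ) iff not not ψ) = 5/6 iff 2/3 = 5/6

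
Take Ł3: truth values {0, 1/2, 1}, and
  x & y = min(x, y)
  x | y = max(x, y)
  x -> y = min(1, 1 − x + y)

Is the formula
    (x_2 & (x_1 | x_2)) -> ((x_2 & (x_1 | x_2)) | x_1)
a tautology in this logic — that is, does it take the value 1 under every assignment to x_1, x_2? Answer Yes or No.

Yes

x_1 = 0, x_2 = 0 ↦ 1
x_1 = 0, x_2 = 1/2 ↦ 1
x_1 = 0, x_2 = 1 ↦ 1
x_1 = 1/2, x_2 = 0 ↦ 1
x_1 = 1/2, x_2 = 1/2 ↦ 1
x_1 = 1/2, x_2 = 1 ↦ 1
x_1 = 1, x_2 = 0 ↦ 1
x_1 = 1, x_2 = 1/2 ↦ 1
x_1 = 1, x_2 = 1 ↦ 1
Every assignment gives a value ≥ 1.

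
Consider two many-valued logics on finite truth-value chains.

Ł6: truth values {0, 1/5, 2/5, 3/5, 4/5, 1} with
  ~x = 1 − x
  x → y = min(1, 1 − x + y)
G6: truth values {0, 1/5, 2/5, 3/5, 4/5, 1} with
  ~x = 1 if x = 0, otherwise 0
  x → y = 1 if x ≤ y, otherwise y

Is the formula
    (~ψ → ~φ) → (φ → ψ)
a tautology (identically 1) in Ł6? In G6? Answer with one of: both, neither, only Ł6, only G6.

only Ł6

In Ł6: every assignment gives 1 — tautology.
In G6: at φ = 2/5, ψ = 1/5 the value is 1/5 — not a tautology.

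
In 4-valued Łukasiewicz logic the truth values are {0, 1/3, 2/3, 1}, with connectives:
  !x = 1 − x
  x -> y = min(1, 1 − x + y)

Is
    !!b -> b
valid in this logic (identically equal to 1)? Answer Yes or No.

b = 0 ↦ 1
b = 1/3 ↦ 1
b = 2/3 ↦ 1
b = 1 ↦ 1
Every assignment gives a value ≥ 1.

Yes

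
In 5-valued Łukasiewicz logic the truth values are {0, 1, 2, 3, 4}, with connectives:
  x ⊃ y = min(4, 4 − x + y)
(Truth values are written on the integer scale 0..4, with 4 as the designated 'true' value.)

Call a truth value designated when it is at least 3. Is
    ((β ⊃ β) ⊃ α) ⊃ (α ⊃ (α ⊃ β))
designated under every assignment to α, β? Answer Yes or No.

No

Counterexample: take α = 4, β = 0.
β ⊃ β = 0 ⊃ 0 = 4
(β ⊃ β) ⊃ α = 4 ⊃ 4 = 4
α ⊃ β = 4 ⊃ 0 = 0
α ⊃ (α ⊃ β) = 4 ⊃ 0 = 0
((β ⊃ β) ⊃ α) ⊃ (α ⊃ (α ⊃ β)) = 4 ⊃ 0 = 0
This gives 0, which is below 3.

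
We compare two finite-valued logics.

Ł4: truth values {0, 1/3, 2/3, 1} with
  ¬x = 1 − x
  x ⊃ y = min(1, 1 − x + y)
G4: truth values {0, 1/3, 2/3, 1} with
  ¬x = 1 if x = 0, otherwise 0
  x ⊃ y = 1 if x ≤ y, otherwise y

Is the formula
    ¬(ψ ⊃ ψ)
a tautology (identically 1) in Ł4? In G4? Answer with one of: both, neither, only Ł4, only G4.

In Ł4: at ψ = 0 the value is 0 — not a tautology.
In G4: at ψ = 0 the value is 0 — not a tautology.

neither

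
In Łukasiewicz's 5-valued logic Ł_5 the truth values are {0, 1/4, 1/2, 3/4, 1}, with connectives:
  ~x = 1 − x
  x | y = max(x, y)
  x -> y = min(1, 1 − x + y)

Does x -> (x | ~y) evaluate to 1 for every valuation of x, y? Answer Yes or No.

At x = 3/4, y = 1, for instance:
~y = ~1 = 0
x | ~y = 3/4 | 0 = 3/4
x -> (x | ~y) = 3/4 -> 3/4 = 1
and checking the remaining 24 assignments likewise gives ≥ 1 in every case.

Yes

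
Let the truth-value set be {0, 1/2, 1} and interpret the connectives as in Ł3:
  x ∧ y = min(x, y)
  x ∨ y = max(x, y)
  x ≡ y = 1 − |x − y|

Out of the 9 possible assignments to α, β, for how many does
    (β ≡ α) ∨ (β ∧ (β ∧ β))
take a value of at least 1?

5

α = 0, β = 0 ↦ 1  ≥
α = 0, β = 1/2 ↦ 1/2  <
α = 0, β = 1 ↦ 1  ≥
α = 1/2, β = 0 ↦ 1/2  <
α = 1/2, β = 1/2 ↦ 1  ≥
α = 1/2, β = 1 ↦ 1  ≥
α = 1, β = 0 ↦ 0  <
α = 1, β = 1/2 ↦ 1/2  <
α = 1, β = 1 ↦ 1  ≥
So 5 of the 9 assignments meet the threshold.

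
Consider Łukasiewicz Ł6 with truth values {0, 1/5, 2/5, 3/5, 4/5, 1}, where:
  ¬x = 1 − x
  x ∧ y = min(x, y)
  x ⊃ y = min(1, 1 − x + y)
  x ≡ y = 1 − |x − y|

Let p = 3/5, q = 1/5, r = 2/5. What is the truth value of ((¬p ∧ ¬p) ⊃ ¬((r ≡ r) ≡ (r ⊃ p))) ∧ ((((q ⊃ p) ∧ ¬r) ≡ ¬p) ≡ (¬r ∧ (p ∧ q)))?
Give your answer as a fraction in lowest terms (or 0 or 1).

¬p = ¬3/5 = 2/5
¬p = ¬3/5 = 2/5
¬p ∧ ¬p = 2/5 ∧ 2/5 = 2/5
r ≡ r = 2/5 ≡ 2/5 = 1
r ⊃ p = 2/5 ⊃ 3/5 = 1
(r ≡ r) ≡ (r ⊃ p) = 1 ≡ 1 = 1
¬((r ≡ r) ≡ (r ⊃ p)) = ¬1 = 0
(¬p ∧ ¬p) ⊃ ¬((r ≡ r) ≡ (r ⊃ p)) = 2/5 ⊃ 0 = 3/5
q ⊃ p = 1/5 ⊃ 3/5 = 1
¬r = ¬2/5 = 3/5
(q ⊃ p) ∧ ¬r = 1 ∧ 3/5 = 3/5
¬p = ¬3/5 = 2/5
((q ⊃ p) ∧ ¬r) ≡ ¬p = 3/5 ≡ 2/5 = 4/5
¬r = ¬2/5 = 3/5
p ∧ q = 3/5 ∧ 1/5 = 1/5
¬r ∧ (p ∧ q) = 3/5 ∧ 1/5 = 1/5
(((q ⊃ p) ∧ ¬r) ≡ ¬p) ≡ (¬r ∧ (p ∧ q)) = 4/5 ≡ 1/5 = 2/5
((¬p ∧ ¬p) ⊃ ¬((r ≡ r) ≡ (r ⊃ p))) ∧ ((((q ⊃ p) ∧ ¬r) ≡ ¬p) ≡ (¬r ∧ (p ∧ q))) = 3/5 ∧ 2/5 = 2/5

2/5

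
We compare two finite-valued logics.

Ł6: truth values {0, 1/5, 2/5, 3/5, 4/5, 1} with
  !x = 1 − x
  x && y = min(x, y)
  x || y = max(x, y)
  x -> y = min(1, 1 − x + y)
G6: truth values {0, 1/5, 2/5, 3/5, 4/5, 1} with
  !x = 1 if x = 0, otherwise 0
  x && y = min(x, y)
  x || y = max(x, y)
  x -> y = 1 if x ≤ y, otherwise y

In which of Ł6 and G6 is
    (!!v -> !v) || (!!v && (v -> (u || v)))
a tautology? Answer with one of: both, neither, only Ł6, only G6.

only G6

In Ł6: at u = 0, v = 3/5 the value is 4/5 — not a tautology.
In G6: every assignment gives 1 — tautology.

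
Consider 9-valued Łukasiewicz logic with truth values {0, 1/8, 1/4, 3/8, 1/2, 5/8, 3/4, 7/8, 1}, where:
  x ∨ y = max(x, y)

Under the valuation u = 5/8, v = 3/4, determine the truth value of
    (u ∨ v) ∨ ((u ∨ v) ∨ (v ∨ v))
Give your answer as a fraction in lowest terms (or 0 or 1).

u ∨ v = 5/8 ∨ 3/4 = 3/4
u ∨ v = 5/8 ∨ 3/4 = 3/4
v ∨ v = 3/4 ∨ 3/4 = 3/4
(u ∨ v) ∨ (v ∨ v) = 3/4 ∨ 3/4 = 3/4
(u ∨ v) ∨ ((u ∨ v) ∨ (v ∨ v)) = 3/4 ∨ 3/4 = 3/4

3/4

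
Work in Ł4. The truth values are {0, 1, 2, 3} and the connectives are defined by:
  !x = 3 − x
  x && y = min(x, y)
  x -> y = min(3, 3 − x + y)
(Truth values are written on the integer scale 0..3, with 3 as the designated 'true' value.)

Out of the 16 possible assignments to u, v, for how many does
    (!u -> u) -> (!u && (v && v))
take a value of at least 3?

u = 0, v = 0 ↦ 3  ≥
u = 0, v = 1 ↦ 3  ≥
u = 0, v = 2 ↦ 3  ≥
u = 0, v = 3 ↦ 3  ≥
u = 1, v = 0 ↦ 1  <
u = 1, v = 1 ↦ 2  <
u = 1, v = 2 ↦ 3  ≥
u = 1, v = 3 ↦ 3  ≥
u = 2, v = 0 ↦ 0  <
u = 2, v = 1 ↦ 1  <
u = 2, v = 2 ↦ 1  <
u = 2, v = 3 ↦ 1  <
u = 3, v = 0 ↦ 0  <
u = 3, v = 1 ↦ 0  <
u = 3, v = 2 ↦ 0  <
u = 3, v = 3 ↦ 0  <
So 6 of the 16 assignments meet the threshold.

6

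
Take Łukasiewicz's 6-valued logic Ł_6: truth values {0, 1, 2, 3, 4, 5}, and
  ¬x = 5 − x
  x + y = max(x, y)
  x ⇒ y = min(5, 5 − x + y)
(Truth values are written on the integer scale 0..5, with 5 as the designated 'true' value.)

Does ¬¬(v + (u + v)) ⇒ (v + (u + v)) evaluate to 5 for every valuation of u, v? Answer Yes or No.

At u = 4, v = 2, for instance:
u + v = 4 + 2 = 4
v + (u + v) = 2 + 4 = 4
¬(v + (u + v)) = ¬4 = 1
¬¬(v + (u + v)) = ¬1 = 4
¬¬(v + (u + v)) ⇒ (v + (u + v)) = 4 ⇒ 4 = 5
and checking the remaining 35 assignments likewise gives ≥ 5 in every case.

Yes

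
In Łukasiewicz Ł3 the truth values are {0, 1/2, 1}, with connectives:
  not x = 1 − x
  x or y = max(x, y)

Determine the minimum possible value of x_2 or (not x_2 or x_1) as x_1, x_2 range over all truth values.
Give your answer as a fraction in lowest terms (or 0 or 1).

Take x_1 = 0, x_2 = 1/2:
not x_2 = not 1/2 = 1/2
not x_2 or x_1 = 1/2 or 0 = 1/2
x_2 or (not x_2 or x_1) = 1/2 or 1/2 = 1/2
No assignment yields a value below 1/2, so this is the minimum.

1/2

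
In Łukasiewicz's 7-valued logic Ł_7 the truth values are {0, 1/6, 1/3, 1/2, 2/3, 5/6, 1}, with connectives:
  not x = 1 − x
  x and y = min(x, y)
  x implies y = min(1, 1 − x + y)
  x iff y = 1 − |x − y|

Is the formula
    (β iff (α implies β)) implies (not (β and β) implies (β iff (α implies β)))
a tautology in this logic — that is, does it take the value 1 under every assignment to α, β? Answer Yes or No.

Yes

At α = 5/6, β = 0, for instance:
α implies β = 5/6 implies 0 = 1/6
β iff (α implies β) = 0 iff 1/6 = 5/6
β and β = 0 and 0 = 0
not (β and β) = not 0 = 1
not (β and β) implies (β iff (α implies β)) = 1 implies 5/6 = 5/6
(β iff (α implies β)) implies (not (β and β) implies (β iff (α implies β))) = 5/6 implies 5/6 = 1
and checking the remaining 48 assignments likewise gives ≥ 1 in every case.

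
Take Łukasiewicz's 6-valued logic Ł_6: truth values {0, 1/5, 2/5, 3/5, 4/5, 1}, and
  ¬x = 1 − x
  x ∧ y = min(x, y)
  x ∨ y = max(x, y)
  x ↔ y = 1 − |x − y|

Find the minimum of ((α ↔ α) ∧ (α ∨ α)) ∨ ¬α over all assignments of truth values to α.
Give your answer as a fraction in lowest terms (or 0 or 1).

Take α = 2/5:
α ↔ α = 2/5 ↔ 2/5 = 1
α ∨ α = 2/5 ∨ 2/5 = 2/5
(α ↔ α) ∧ (α ∨ α) = 1 ∧ 2/5 = 2/5
¬α = ¬2/5 = 3/5
((α ↔ α) ∧ (α ∨ α)) ∨ ¬α = 2/5 ∨ 3/5 = 3/5
No assignment yields a value below 3/5, so this is the minimum.

3/5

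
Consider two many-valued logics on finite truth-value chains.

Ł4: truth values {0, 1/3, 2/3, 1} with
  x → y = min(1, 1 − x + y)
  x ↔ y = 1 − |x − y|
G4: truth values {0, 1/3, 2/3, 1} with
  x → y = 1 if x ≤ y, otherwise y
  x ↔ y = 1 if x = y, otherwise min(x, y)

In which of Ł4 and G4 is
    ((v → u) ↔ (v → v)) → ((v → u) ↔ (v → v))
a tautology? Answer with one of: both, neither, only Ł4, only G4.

both

In Ł4: every assignment gives 1 — tautology.
In G4: every assignment gives 1 — tautology.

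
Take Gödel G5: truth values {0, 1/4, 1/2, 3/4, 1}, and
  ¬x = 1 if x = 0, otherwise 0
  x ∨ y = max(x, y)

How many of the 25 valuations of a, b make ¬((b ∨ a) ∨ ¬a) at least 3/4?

0

value 0: 25 assignments
So 0 of the 25 assignments meet the threshold.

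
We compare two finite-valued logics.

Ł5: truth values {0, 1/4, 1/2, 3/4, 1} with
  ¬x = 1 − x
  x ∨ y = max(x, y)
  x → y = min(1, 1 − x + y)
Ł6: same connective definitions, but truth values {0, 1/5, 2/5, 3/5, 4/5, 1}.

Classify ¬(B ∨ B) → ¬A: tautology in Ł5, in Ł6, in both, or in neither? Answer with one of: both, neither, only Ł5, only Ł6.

In Ł5: at A = 1/4, B = 0 the value is 3/4 — not a tautology.
In Ł6: at A = 1/5, B = 0 the value is 4/5 — not a tautology.

neither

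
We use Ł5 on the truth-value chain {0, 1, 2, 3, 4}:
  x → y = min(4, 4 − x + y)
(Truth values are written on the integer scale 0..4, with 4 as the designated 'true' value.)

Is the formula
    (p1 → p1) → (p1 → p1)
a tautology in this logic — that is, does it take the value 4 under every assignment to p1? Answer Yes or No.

p1 = 0 ↦ 4
p1 = 1 ↦ 4
p1 = 2 ↦ 4
p1 = 3 ↦ 4
p1 = 4 ↦ 4
Every assignment gives a value ≥ 4.

Yes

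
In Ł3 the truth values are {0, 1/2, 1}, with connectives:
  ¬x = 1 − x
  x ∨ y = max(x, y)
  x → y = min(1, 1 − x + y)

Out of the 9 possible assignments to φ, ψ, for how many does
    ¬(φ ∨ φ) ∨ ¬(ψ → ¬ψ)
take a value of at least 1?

φ = 0, ψ = 0 ↦ 1  ≥
φ = 0, ψ = 1/2 ↦ 1  ≥
φ = 0, ψ = 1 ↦ 1  ≥
φ = 1/2, ψ = 0 ↦ 1/2  <
φ = 1/2, ψ = 1/2 ↦ 1/2  <
φ = 1/2, ψ = 1 ↦ 1  ≥
φ = 1, ψ = 0 ↦ 0  <
φ = 1, ψ = 1/2 ↦ 0  <
φ = 1, ψ = 1 ↦ 1  ≥
So 5 of the 9 assignments meet the threshold.

5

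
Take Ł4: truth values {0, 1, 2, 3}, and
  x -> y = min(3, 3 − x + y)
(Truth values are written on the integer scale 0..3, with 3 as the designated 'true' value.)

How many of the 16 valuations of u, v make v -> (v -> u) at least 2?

u = 0, v = 0 ↦ 3  ≥
u = 0, v = 1 ↦ 3  ≥
u = 0, v = 2 ↦ 2  ≥
u = 0, v = 3 ↦ 0  <
u = 1, v = 0 ↦ 3  ≥
u = 1, v = 1 ↦ 3  ≥
u = 1, v = 2 ↦ 3  ≥
u = 1, v = 3 ↦ 1  <
u = 2, v = 0 ↦ 3  ≥
u = 2, v = 1 ↦ 3  ≥
u = 2, v = 2 ↦ 3  ≥
u = 2, v = 3 ↦ 2  ≥
u = 3, v = 0 ↦ 3  ≥
u = 3, v = 1 ↦ 3  ≥
u = 3, v = 2 ↦ 3  ≥
u = 3, v = 3 ↦ 3  ≥
So 14 of the 16 assignments meet the threshold.

14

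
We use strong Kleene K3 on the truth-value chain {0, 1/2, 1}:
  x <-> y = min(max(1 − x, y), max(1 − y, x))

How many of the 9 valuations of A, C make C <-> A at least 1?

2

A = 0, C = 0 ↦ 1  ≥
A = 0, C = 1/2 ↦ 1/2  <
A = 0, C = 1 ↦ 0  <
A = 1/2, C = 0 ↦ 1/2  <
A = 1/2, C = 1/2 ↦ 1/2  <
A = 1/2, C = 1 ↦ 1/2  <
A = 1, C = 0 ↦ 0  <
A = 1, C = 1/2 ↦ 1/2  <
A = 1, C = 1 ↦ 1  ≥
So 2 of the 9 assignments meet the threshold.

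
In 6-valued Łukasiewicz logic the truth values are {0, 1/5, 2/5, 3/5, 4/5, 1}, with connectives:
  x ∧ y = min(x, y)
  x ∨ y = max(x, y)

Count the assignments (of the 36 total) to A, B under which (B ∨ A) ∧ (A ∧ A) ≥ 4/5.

value 1: 6 assignments (counts)
value 4/5: 6 assignments (counts)
value 3/5: 6 assignments
value 2/5: 6 assignments
value 1/5: 6 assignments
value 0: 6 assignments
So 12 of the 36 assignments meet the threshold.

12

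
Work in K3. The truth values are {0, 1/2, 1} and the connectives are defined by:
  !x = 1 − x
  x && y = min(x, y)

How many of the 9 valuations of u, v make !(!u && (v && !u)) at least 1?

u = 0, v = 0 ↦ 1  ≥
u = 0, v = 1/2 ↦ 1/2  <
u = 0, v = 1 ↦ 0  <
u = 1/2, v = 0 ↦ 1  ≥
u = 1/2, v = 1/2 ↦ 1/2  <
u = 1/2, v = 1 ↦ 1/2  <
u = 1, v = 0 ↦ 1  ≥
u = 1, v = 1/2 ↦ 1  ≥
u = 1, v = 1 ↦ 1  ≥
So 5 of the 9 assignments meet the threshold.

5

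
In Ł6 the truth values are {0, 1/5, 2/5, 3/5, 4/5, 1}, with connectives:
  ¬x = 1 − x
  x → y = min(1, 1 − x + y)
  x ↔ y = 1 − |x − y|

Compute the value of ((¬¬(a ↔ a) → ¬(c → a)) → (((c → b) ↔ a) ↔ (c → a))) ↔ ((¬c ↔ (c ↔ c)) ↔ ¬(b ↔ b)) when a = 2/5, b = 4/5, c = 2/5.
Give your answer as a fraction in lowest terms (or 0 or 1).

a ↔ a = 2/5 ↔ 2/5 = 1
¬(a ↔ a) = ¬1 = 0
¬¬(a ↔ a) = ¬0 = 1
c → a = 2/5 → 2/5 = 1
¬(c → a) = ¬1 = 0
¬¬(a ↔ a) → ¬(c → a) = 1 → 0 = 0
c → b = 2/5 → 4/5 = 1
(c → b) ↔ a = 1 ↔ 2/5 = 2/5
c → a = 2/5 → 2/5 = 1
((c → b) ↔ a) ↔ (c → a) = 2/5 ↔ 1 = 2/5
(¬¬(a ↔ a) → ¬(c → a)) → (((c → b) ↔ a) ↔ (c → a)) = 0 → 2/5 = 1
¬c = ¬2/5 = 3/5
c ↔ c = 2/5 ↔ 2/5 = 1
¬c ↔ (c ↔ c) = 3/5 ↔ 1 = 3/5
b ↔ b = 4/5 ↔ 4/5 = 1
¬(b ↔ b) = ¬1 = 0
(¬c ↔ (c ↔ c)) ↔ ¬(b ↔ b) = 3/5 ↔ 0 = 2/5
((¬¬(a ↔ a) → ¬(c → a)) → (((c → b) ↔ a) ↔ (c → a))) ↔ ((¬c ↔ (c ↔ c)) ↔ ¬(b ↔ b)) = 1 ↔ 2/5 = 2/5

2/5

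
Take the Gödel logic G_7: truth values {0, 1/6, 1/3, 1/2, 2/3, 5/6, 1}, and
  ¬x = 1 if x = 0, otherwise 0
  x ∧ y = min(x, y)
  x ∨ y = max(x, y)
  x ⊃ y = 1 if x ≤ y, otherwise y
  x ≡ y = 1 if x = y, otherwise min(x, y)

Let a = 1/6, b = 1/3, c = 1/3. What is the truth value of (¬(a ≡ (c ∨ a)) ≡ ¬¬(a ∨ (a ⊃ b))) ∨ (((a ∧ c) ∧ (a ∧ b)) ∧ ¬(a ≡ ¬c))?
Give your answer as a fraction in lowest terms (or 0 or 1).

1/6

c ∨ a = 1/3 ∨ 1/6 = 1/3
a ≡ (c ∨ a) = 1/6 ≡ 1/3 = 1/6
¬(a ≡ (c ∨ a)) = ¬1/6 = 0
a ⊃ b = 1/6 ⊃ 1/3 = 1
a ∨ (a ⊃ b) = 1/6 ∨ 1 = 1
¬(a ∨ (a ⊃ b)) = ¬1 = 0
¬¬(a ∨ (a ⊃ b)) = ¬0 = 1
¬(a ≡ (c ∨ a)) ≡ ¬¬(a ∨ (a ⊃ b)) = 0 ≡ 1 = 0
a ∧ c = 1/6 ∧ 1/3 = 1/6
a ∧ b = 1/6 ∧ 1/3 = 1/6
(a ∧ c) ∧ (a ∧ b) = 1/6 ∧ 1/6 = 1/6
¬c = ¬1/3 = 0
a ≡ ¬c = 1/6 ≡ 0 = 0
¬(a ≡ ¬c) = ¬0 = 1
((a ∧ c) ∧ (a ∧ b)) ∧ ¬(a ≡ ¬c) = 1/6 ∧ 1 = 1/6
(¬(a ≡ (c ∨ a)) ≡ ¬¬(a ∨ (a ⊃ b))) ∨ (((a ∧ c) ∧ (a ∧ b)) ∧ ¬(a ≡ ¬c)) = 0 ∨ 1/6 = 1/6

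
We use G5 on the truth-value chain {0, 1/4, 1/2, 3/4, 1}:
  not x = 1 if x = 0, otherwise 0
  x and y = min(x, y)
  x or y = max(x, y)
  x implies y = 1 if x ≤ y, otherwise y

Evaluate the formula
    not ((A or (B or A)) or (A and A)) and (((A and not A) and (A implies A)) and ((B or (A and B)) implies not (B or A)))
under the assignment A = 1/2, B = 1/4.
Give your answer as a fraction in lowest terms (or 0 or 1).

B or A = 1/4 or 1/2 = 1/2
A or (B or A) = 1/2 or 1/2 = 1/2
A and A = 1/2 and 1/2 = 1/2
(A or (B or A)) or (A and A) = 1/2 or 1/2 = 1/2
not ((A or (B or A)) or (A and A)) = not 1/2 = 0
not A = not 1/2 = 0
A and not A = 1/2 and 0 = 0
A implies A = 1/2 implies 1/2 = 1
(A and not A) and (A implies A) = 0 and 1 = 0
A and B = 1/2 and 1/4 = 1/4
B or (A and B) = 1/4 or 1/4 = 1/4
B or A = 1/4 or 1/2 = 1/2
not (B or A) = not 1/2 = 0
(B or (A and B)) implies not (B or A) = 1/4 implies 0 = 0
((A and not A) and (A implies A)) and ((B or (A and B)) implies not (B or A)) = 0 and 0 = 0
not ((A or (B or A)) or (A and A)) and (((A and not A) and (A implies A)) and ((B or (A and B)) implies not (B or A))) = 0 and 0 = 0

0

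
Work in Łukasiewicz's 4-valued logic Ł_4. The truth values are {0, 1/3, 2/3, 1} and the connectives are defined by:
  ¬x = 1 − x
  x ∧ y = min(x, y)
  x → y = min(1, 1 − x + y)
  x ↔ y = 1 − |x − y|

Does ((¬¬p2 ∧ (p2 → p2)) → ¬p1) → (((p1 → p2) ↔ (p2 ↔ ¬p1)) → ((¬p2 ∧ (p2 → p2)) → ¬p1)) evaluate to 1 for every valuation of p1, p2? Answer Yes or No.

No

Counterexample: take p1 = 2/3, p2 = 0.
¬p2 = ¬0 = 1
¬¬p2 = ¬1 = 0
p2 → p2 = 0 → 0 = 1
¬¬p2 ∧ (p2 → p2) = 0 ∧ 1 = 0
¬p1 = ¬2/3 = 1/3
(¬¬p2 ∧ (p2 → p2)) → ¬p1 = 0 → 1/3 = 1
p1 → p2 = 2/3 → 0 = 1/3
¬p1 = ¬2/3 = 1/3
p2 ↔ ¬p1 = 0 ↔ 1/3 = 2/3
(p1 → p2) ↔ (p2 ↔ ¬p1) = 1/3 ↔ 2/3 = 2/3
¬p2 = ¬0 = 1
p2 → p2 = 0 → 0 = 1
¬p2 ∧ (p2 → p2) = 1 ∧ 1 = 1
¬p1 = ¬2/3 = 1/3
(¬p2 ∧ (p2 → p2)) → ¬p1 = 1 → 1/3 = 1/3
((p1 → p2) ↔ (p2 ↔ ¬p1)) → ((¬p2 ∧ (p2 → p2)) → ¬p1) = 2/3 → 1/3 = 2/3
((¬¬p2 ∧ (p2 → p2)) → ¬p1) → (((p1 → p2) ↔ (p2 ↔ ¬p1)) → ((¬p2 ∧ (p2 → p2)) → ¬p1)) = 1 → 2/3 = 2/3
This gives 2/3 ≠ 1.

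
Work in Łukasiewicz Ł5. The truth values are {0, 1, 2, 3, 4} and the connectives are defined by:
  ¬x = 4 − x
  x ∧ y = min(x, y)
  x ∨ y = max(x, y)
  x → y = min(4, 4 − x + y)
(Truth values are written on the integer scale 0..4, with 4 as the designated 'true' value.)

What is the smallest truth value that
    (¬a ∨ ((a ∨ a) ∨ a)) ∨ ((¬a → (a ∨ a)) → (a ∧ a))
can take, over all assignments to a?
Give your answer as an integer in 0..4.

2

Take a = 2:
¬a = ¬2 = 2
a ∨ a = 2 ∨ 2 = 2
(a ∨ a) ∨ a = 2 ∨ 2 = 2
¬a ∨ ((a ∨ a) ∨ a) = 2 ∨ 2 = 2
¬a = ¬2 = 2
a ∨ a = 2 ∨ 2 = 2
¬a → (a ∨ a) = 2 → 2 = 4
a ∧ a = 2 ∧ 2 = 2
(¬a → (a ∨ a)) → (a ∧ a) = 4 → 2 = 2
(¬a ∨ ((a ∨ a) ∨ a)) ∨ ((¬a → (a ∨ a)) → (a ∧ a)) = 2 ∨ 2 = 2
No assignment yields a value below 2, so this is the minimum.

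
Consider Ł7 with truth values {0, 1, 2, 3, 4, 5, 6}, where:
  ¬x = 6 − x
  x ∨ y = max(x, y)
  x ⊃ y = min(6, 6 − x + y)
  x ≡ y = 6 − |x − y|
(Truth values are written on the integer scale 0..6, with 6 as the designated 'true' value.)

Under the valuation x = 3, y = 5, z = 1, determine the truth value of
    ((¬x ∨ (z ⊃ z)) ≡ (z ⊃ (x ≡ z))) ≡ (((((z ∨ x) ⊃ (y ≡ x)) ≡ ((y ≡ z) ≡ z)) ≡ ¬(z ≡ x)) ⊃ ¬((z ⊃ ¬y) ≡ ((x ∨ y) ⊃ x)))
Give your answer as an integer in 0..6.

5

¬x = ¬3 = 3
z ⊃ z = 1 ⊃ 1 = 6
¬x ∨ (z ⊃ z) = 3 ∨ 6 = 6
x ≡ z = 3 ≡ 1 = 4
z ⊃ (x ≡ z) = 1 ⊃ 4 = 6
(¬x ∨ (z ⊃ z)) ≡ (z ⊃ (x ≡ z)) = 6 ≡ 6 = 6
z ∨ x = 1 ∨ 3 = 3
y ≡ x = 5 ≡ 3 = 4
(z ∨ x) ⊃ (y ≡ x) = 3 ⊃ 4 = 6
y ≡ z = 5 ≡ 1 = 2
(y ≡ z) ≡ z = 2 ≡ 1 = 5
((z ∨ x) ⊃ (y ≡ x)) ≡ ((y ≡ z) ≡ z) = 6 ≡ 5 = 5
z ≡ x = 1 ≡ 3 = 4
¬(z ≡ x) = ¬4 = 2
(((z ∨ x) ⊃ (y ≡ x)) ≡ ((y ≡ z) ≡ z)) ≡ ¬(z ≡ x) = 5 ≡ 2 = 3
¬y = ¬5 = 1
z ⊃ ¬y = 1 ⊃ 1 = 6
x ∨ y = 3 ∨ 5 = 5
(x ∨ y) ⊃ x = 5 ⊃ 3 = 4
(z ⊃ ¬y) ≡ ((x ∨ y) ⊃ x) = 6 ≡ 4 = 4
¬((z ⊃ ¬y) ≡ ((x ∨ y) ⊃ x)) = ¬4 = 2
((((z ∨ x) ⊃ (y ≡ x)) ≡ ((y ≡ z) ≡ z)) ≡ ¬(z ≡ x)) ⊃ ¬((z ⊃ ¬y) ≡ ((x ∨ y) ⊃ x)) = 3 ⊃ 2 = 5
((¬x ∨ (z ⊃ z)) ≡ (z ⊃ (x ≡ z))) ≡ (((((z ∨ x) ⊃ (y ≡ x)) ≡ ((y ≡ z) ≡ z)) ≡ ¬(z ≡ x)) ⊃ ¬((z ⊃ ¬y) ≡ ((x ∨ y) ⊃ x))) = 6 ≡ 5 = 5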